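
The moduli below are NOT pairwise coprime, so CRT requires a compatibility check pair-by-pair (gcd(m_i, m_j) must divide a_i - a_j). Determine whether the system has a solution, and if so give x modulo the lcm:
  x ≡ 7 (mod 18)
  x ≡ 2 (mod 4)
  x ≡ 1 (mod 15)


Moduli 18, 4, 15 are not pairwise coprime, so CRT works modulo lcm(m_i) when all pairwise compatibility conditions hold.
Pairwise compatibility: gcd(m_i, m_j) must divide a_i - a_j for every pair.
Merge one congruence at a time:
  Start: x ≡ 7 (mod 18).
  Combine with x ≡ 2 (mod 4): gcd(18, 4) = 2, and 2 - 7 = -5 is NOT divisible by 2.
    ⇒ system is inconsistent (no integer solution).

No solution (the system is inconsistent).


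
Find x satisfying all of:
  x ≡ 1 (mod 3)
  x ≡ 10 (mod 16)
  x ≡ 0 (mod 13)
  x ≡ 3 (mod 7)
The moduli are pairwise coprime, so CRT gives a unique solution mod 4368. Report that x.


Product of moduli M = 3 · 16 · 13 · 7 = 4368.
Merge one congruence at a time:
  Start: x ≡ 1 (mod 3).
  Combine with x ≡ 10 (mod 16); new modulus lcm = 48.
    Write x = 1 + 3·t and substitute into x ≡ 10 (mod 16): 3·t ≡ 10 − 1 = 9 (mod 16).
    The inverse of 3 mod 16 is 11 (since 3·11 = 33 = 2·16 + 1), so t ≡ 11·9 = 99 ≡ 3 (mod 16).
    Then x = 1 + 3·3 = 10, valid modulo lcm(3, 16) = 48: x ≡ 10 (mod 48).
  Combine with x ≡ 0 (mod 13); new modulus lcm = 624.
    Write x = 10 + 48·t and substitute into x ≡ 0 (mod 13): 48·t ≡ 0 − 10 = -10 (mod 13).
    Reduce coefficients mod 13: 9·t ≡ 3 (mod 13).
    The inverse of 9 mod 13 is 3 (since 9·3 = 27 = 2·13 + 1), so t ≡ 3·3 = 9 ≡ 9 (mod 13).
    Then x = 10 + 48·9 = 442, valid modulo lcm(48, 13) = 624: x ≡ 442 (mod 624).
  Combine with x ≡ 3 (mod 7); new modulus lcm = 4368.
    Write x = 442 + 624·t and substitute into x ≡ 3 (mod 7): 624·t ≡ 3 − 442 = -439 (mod 7).
    Reduce coefficients mod 7: 1·t ≡ 2 (mod 7).
    So t ≡ 2 (mod 7).
    Then x = 442 + 624·2 = 1690, valid modulo lcm(624, 7) = 4368: x ≡ 1690 (mod 4368).
Verify against each original: 1690 mod 3 = 1, 1690 mod 16 = 10, 1690 mod 13 = 0, 1690 mod 7 = 3.

x ≡ 1690 (mod 4368).


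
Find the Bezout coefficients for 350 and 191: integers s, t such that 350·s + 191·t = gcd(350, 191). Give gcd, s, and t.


Euclidean algorithm on (350, 191) — divide until remainder is 0:
  350 = 1 · 191 + 159
  191 = 1 · 159 + 32
  159 = 4 · 32 + 31
  32 = 1 · 31 + 1
  31 = 31 · 1 + 0
gcd(350, 191) = 1.
Track Bezout coefficients alongside the remainders: start with r₀ = 350 = a·1 + b·0 (s = 1, t = 0) and r₁ = 191 = a·0 + b·1 (s = 0, t = 1); each new remainder r_{k+1} = r_{k-1} − q_k·r_k inherits s_{k+1} = s_{k-1} − q_k·s_k, t_{k+1} = t_{k-1} − q_k·t_k, so r_k = a·s_k + b·t_k at every step:
  q = 1: r = 159, s = 1 − 1·0 = 1, t = 0 − 1·1 = -1  (check: 350·1 + 191·(-1) = 159)
  q = 1: r = 32, s = 0 − 1·1 = -1, t = 1 − 1·(-1) = 2  (check: 350·(-1) + 191·2 = 32)
  q = 4: r = 31, s = 1 − 4·(-1) = 5, t = -1 − 4·2 = -9  (check: 350·5 + 191·(-9) = 31)
  q = 1: r = 1, s = -1 − 1·5 = -6, t = 2 − 1·(-9) = 11  (check: 350·(-6) + 191·11 = 1)
The row with r = 1 (the gcd) gives the Bezout coefficients s = -6, t = 11.
Result: 350 · (-6) + 191 · (11) = 1.

gcd(350, 191) = 1; s = -6, t = 11 (check: 350·(-6) + 191·11 = 1).


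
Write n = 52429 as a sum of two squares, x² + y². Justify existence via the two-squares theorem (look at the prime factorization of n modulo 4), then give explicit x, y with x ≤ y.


Step 1: Factor n = 52429 = 13 · 37 · 109.
Step 2: Check the mod-4 condition on each prime factor: 13 ≡ 1 (mod 4), exponent 1; 37 ≡ 1 (mod 4), exponent 1; 109 ≡ 1 (mod 4), exponent 1.
All primes ≡ 3 (mod 4) appear to even exponent (or don't appear), so by the two-squares theorem n IS expressible as a sum of two squares.
Step 3: Build a representation. Here n = 13 · 37 · 109 is a product of primes ≡ 1 (mod 4). Each prime p ≡ 1 (mod 4) is itself a sum of two squares; find a² by testing p − a² for a perfect square:
  13: 13 − 1² = 12, 13 − 2² = 9 = 3² ⇒ 13 = 2² + 3².
  37: 37 − 1² = 36 = 6² ⇒ 37 = 1² + 6².
  109: 109 − 1² = 108, 109 − 2² = 105, 109 − 3² = 100 = 10² ⇒ 109 = 3² + 10².
  Combine using the Brahmagupta–Fibonacci identity (a² + b²)(c² + d²) = (ac − bd)² + (ad + bc)² = (ac + bd)² + (ad − bc)²:
  13 · 37 = 481: from (2² + 3²)(1² + 6²), take (2·1 − 3·6, 2·6 + 3·1) = (2 − 18, 12 + 3) = (-16, 15); dropping signs (only squares matter) gives (16, 15); check 16² + 15² = 256 + 225 = 481 ✓.
  481 · 109 = 52429: from (16² + 15²)(3² + 10²), take (16·3 − 15·10, 16·10 + 15·3) = (48 − 150, 160 + 45) = (-102, 205); dropping signs (only squares matter) gives (102, 205); check 102² + 205² = 10404 + 42025 = 52429 ✓.
Step 4: Order so x ≤ y and verify: 102² + 205² = 10404 + 42025 = 52429 = n. ✓

n = 52429 = 102² + 205² (one valid representation with x ≤ y).


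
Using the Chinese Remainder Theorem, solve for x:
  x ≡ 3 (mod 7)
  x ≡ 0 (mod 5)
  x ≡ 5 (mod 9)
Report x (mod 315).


Moduli 7, 5, 9 are pairwise coprime; by CRT there is a unique solution modulo M = 7 · 5 · 9 = 315.
Solve pairwise, accumulating the modulus:
  Start with x ≡ 3 (mod 7).
  Combine with x ≡ 0 (mod 5): since gcd(7, 5) = 1, we get a unique residue mod 35.
    Write x = 3 + 7·t and substitute into x ≡ 0 (mod 5): 7·t ≡ 0 − 3 = -3 (mod 5).
    Reduce coefficients mod 5: 2·t ≡ 2 (mod 5).
    The inverse of 2 mod 5 is 3 (since 2·3 = 6 = 1·5 + 1), so t ≡ 3·2 = 6 ≡ 1 (mod 5).
    Then x = 3 + 7·1 = 10, valid modulo lcm(7, 5) = 35: x ≡ 10 (mod 35).
  Combine with x ≡ 5 (mod 9): since gcd(35, 9) = 1, we get a unique residue mod 315.
    Write x = 10 + 35·t and substitute into x ≡ 5 (mod 9): 35·t ≡ 5 − 10 = -5 (mod 9).
    Reduce coefficients mod 9: 8·t ≡ 4 (mod 9).
    The inverse of 8 mod 9 is 8 (since 8·8 = 64 = 7·9 + 1), so t ≡ 8·4 = 32 ≡ 5 (mod 9).
    Then x = 10 + 35·5 = 185, valid modulo lcm(35, 9) = 315: x ≡ 185 (mod 315).
Verify: 185 mod 7 = 3 ✓, 185 mod 5 = 0 ✓, 185 mod 9 = 5 ✓.

x ≡ 185 (mod 315).


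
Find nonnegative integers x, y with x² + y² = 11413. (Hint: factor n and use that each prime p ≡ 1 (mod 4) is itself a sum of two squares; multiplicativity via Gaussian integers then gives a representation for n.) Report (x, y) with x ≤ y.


Step 1: Factor n = 11413 = 101 · 113.
Step 2: Check the mod-4 condition on each prime factor: 101 ≡ 1 (mod 4), exponent 1; 113 ≡ 1 (mod 4), exponent 1.
All primes ≡ 3 (mod 4) appear to even exponent (or don't appear), so by the two-squares theorem n IS expressible as a sum of two squares.
Step 3: Build a representation. Here n = 101 · 113 is a product of primes ≡ 1 (mod 4). Each prime p ≡ 1 (mod 4) is itself a sum of two squares; find a² by testing p − a² for a perfect square:
  101: 101 − 1² = 100 = 10² ⇒ 101 = 1² + 10².
  113: 113 − 1² = 112, 113 − 2² = 109, 113 − 3² = 104, 113 − 4² = 97, 113 − 5² = 88, 113 − 6² = 77, 113 − 7² = 64 = 8² ⇒ 113 = 7² + 8².
  Combine using the Brahmagupta–Fibonacci identity (a² + b²)(c² + d²) = (ac − bd)² + (ad + bc)² = (ac + bd)² + (ad − bc)²:
  101 · 113 = 11413: from (1² + 10²)(7² + 8²), take (1·7 − 10·8, 1·8 + 10·7) = (7 − 80, 8 + 70) = (-73, 78); dropping signs (only squares matter) gives (73, 78); check 73² + 78² = 5329 + 6084 = 11413 ✓.
Step 4: Order so x ≤ y and verify: 73² + 78² = 5329 + 6084 = 11413 = n. ✓

n = 11413 = 73² + 78² (one valid representation with x ≤ y).


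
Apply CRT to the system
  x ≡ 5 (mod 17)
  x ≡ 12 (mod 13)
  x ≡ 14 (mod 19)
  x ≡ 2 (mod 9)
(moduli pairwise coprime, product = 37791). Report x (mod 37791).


Product of moduli M = 17 · 13 · 19 · 9 = 37791.
Merge one congruence at a time:
  Start: x ≡ 5 (mod 17).
  Combine with x ≡ 12 (mod 13); new modulus lcm = 221.
    Write x = 5 + 17·t and substitute into x ≡ 12 (mod 13): 17·t ≡ 12 − 5 = 7 (mod 13).
    Reduce coefficients mod 13: 4·t ≡ 7 (mod 13).
    The inverse of 4 mod 13 is 10 (since 4·10 = 40 = 3·13 + 1), so t ≡ 10·7 = 70 ≡ 5 (mod 13).
    Then x = 5 + 17·5 = 90, valid modulo lcm(17, 13) = 221: x ≡ 90 (mod 221).
  Combine with x ≡ 14 (mod 19); new modulus lcm = 4199.
    Write x = 90 + 221·t and substitute into x ≡ 14 (mod 19): 221·t ≡ 14 − 90 = -76 (mod 19).
    Reduce coefficients mod 19: 12·t ≡ 0 (mod 19).
    The inverse of 12 mod 19 is 8 (since 12·8 = 96 = 5·19 + 1), so t ≡ 8·0 = 0 ≡ 0 (mod 19).
    Then x = 90 + 221·0 = 90, valid modulo lcm(221, 19) = 4199: x ≡ 90 (mod 4199).
  Combine with x ≡ 2 (mod 9); new modulus lcm = 37791.
    Write x = 90 + 4199·t and substitute into x ≡ 2 (mod 9): 4199·t ≡ 2 − 90 = -88 (mod 9).
    Reduce coefficients mod 9: 5·t ≡ 2 (mod 9).
    The inverse of 5 mod 9 is 2 (since 5·2 = 10 = 1·9 + 1), so t ≡ 2·2 = 4 ≡ 4 (mod 9).
    Then x = 90 + 4199·4 = 16886, valid modulo lcm(4199, 9) = 37791: x ≡ 16886 (mod 37791).
Verify against each original: 16886 mod 17 = 5, 16886 mod 13 = 12, 16886 mod 19 = 14, 16886 mod 9 = 2.

x ≡ 16886 (mod 37791).


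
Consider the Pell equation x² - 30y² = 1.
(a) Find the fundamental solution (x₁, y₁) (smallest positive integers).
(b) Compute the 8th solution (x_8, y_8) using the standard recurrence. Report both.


Step 1: Find the fundamental solution (x₁, y₁) of x² - 30y² = 1.
  Expand √30 as a continued fraction. a₀ = ⌊√30⌋ = 5; iterate m_{k+1} = d_k·a_k − m_k, d_{k+1} = (30 − m_{k+1}²)/d_k, a_{k+1} = ⌊(a₀ + m_{k+1})/d_{k+1}⌋ (starting m₀ = 0, d₀ = 1), with convergents p_k = a_k·p_{k-1} + p_{k-2}, q_k = a_k·q_{k-1} + q_{k-2} (p₋₁ = 1, q₋₁ = 0):
  k = 0: a₀ = 5; p₀/q₀ = 5/1; p₀² − 30·q₀² = 25 − 30 = -5.
  k = 1: m = 5, d = 5, a = ⌊(5 + 5)/5⌋ = 2; p/q = (2·5 + 1)/(2·1 + 0) = 11/2; p² − 30·q² = 121 − 120 = 1.
  The first convergent with p² − 30·q² = 1 gives the fundamental solution (x₁, y₁) = (11, 2).
Step 2: Apply the recurrence (x_{n+1}, y_{n+1}) = (x₁x_n + 30y₁y_n, x₁y_n + y₁x_n) repeatedly.
  From (x_1, y_1) = (11, 2): x_2 = 11·11 + 30·2·2 = 241; y_2 = 11·2 + 2·11 = 44.
  From (x_2, y_2) = (241, 44): x_3 = 11·241 + 30·2·44 = 5291; y_3 = 11·44 + 2·241 = 966.
  From (x_3, y_3) = (5291, 966): x_4 = 11·5291 + 30·2·966 = 116161; y_4 = 11·966 + 2·5291 = 21208.
  From (x_4, y_4) = (116161, 21208): x_5 = 11·116161 + 30·2·21208 = 2550251; y_5 = 11·21208 + 2·116161 = 465610.
  From (x_5, y_5) = (2550251, 465610): x_6 = 11·2550251 + 30·2·465610 = 55989361; y_6 = 11·465610 + 2·2550251 = 10222212.
  From (x_6, y_6) = (55989361, 10222212): x_7 = 11·55989361 + 30·2·10222212 = 1229215691; y_7 = 11·10222212 + 2·55989361 = 224423054.
  From (x_7, y_7) = (1229215691, 224423054): x_8 = 11·1229215691 + 30·2·224423054 = 26986755841; y_8 = 11·224423054 + 2·1229215691 = 4927084976.
Step 3: Verify x_8² - 30·y_8² = 728284990821747617281 - 728284990821747617280 = 1 (should be 1). ✓

(x_1, y_1) = (11, 2); (x_8, y_8) = (26986755841, 4927084976).


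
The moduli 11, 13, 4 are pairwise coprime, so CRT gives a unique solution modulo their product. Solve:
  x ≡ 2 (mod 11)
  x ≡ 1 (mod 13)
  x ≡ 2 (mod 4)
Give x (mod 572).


Moduli 11, 13, 4 are pairwise coprime; by CRT there is a unique solution modulo M = 11 · 13 · 4 = 572.
Solve pairwise, accumulating the modulus:
  Start with x ≡ 2 (mod 11).
  Combine with x ≡ 1 (mod 13): since gcd(11, 13) = 1, we get a unique residue mod 143.
    Write x = 2 + 11·t and substitute into x ≡ 1 (mod 13): 11·t ≡ 1 − 2 = -1 (mod 13).
    Reduce coefficients mod 13: 11·t ≡ 12 (mod 13).
    The inverse of 11 mod 13 is 6 (since 11·6 = 66 = 5·13 + 1), so t ≡ 6·12 = 72 ≡ 7 (mod 13).
    Then x = 2 + 11·7 = 79, valid modulo lcm(11, 13) = 143: x ≡ 79 (mod 143).
  Combine with x ≡ 2 (mod 4): since gcd(143, 4) = 1, we get a unique residue mod 572.
    Write x = 79 + 143·t and substitute into x ≡ 2 (mod 4): 143·t ≡ 2 − 79 = -77 (mod 4).
    Reduce coefficients mod 4: 3·t ≡ 3 (mod 4).
    The inverse of 3 mod 4 is 3 (since 3·3 = 9 = 2·4 + 1), so t ≡ 3·3 = 9 ≡ 1 (mod 4).
    Then x = 79 + 143·1 = 222, valid modulo lcm(143, 4) = 572: x ≡ 222 (mod 572).
Verify: 222 mod 11 = 2 ✓, 222 mod 13 = 1 ✓, 222 mod 4 = 2 ✓.

x ≡ 222 (mod 572).


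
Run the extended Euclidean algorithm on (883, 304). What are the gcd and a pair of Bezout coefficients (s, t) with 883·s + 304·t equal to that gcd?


Euclidean algorithm on (883, 304) — divide until remainder is 0:
  883 = 2 · 304 + 275
  304 = 1 · 275 + 29
  275 = 9 · 29 + 14
  29 = 2 · 14 + 1
  14 = 14 · 1 + 0
gcd(883, 304) = 1.
Track Bezout coefficients alongside the remainders: start with r₀ = 883 = a·1 + b·0 (s = 1, t = 0) and r₁ = 304 = a·0 + b·1 (s = 0, t = 1); each new remainder r_{k+1} = r_{k-1} − q_k·r_k inherits s_{k+1} = s_{k-1} − q_k·s_k, t_{k+1} = t_{k-1} − q_k·t_k, so r_k = a·s_k + b·t_k at every step:
  q = 2: r = 275, s = 1 − 2·0 = 1, t = 0 − 2·1 = -2  (check: 883·1 + 304·(-2) = 275)
  q = 1: r = 29, s = 0 − 1·1 = -1, t = 1 − 1·(-2) = 3  (check: 883·(-1) + 304·3 = 29)
  q = 9: r = 14, s = 1 − 9·(-1) = 10, t = -2 − 9·3 = -29  (check: 883·10 + 304·(-29) = 14)
  q = 2: r = 1, s = -1 − 2·10 = -21, t = 3 − 2·(-29) = 61  (check: 883·(-21) + 304·61 = 1)
The row with r = 1 (the gcd) gives the Bezout coefficients s = -21, t = 61.
Result: 883 · (-21) + 304 · (61) = 1.

gcd(883, 304) = 1; s = -21, t = 61 (check: 883·(-21) + 304·61 = 1).


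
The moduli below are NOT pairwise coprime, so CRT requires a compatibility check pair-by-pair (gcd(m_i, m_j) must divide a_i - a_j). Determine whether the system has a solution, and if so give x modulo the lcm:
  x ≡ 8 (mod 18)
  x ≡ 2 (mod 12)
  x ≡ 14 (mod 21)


Moduli 18, 12, 21 are not pairwise coprime, so CRT works modulo lcm(m_i) when all pairwise compatibility conditions hold.
Pairwise compatibility: gcd(m_i, m_j) must divide a_i - a_j for every pair.
Merge one congruence at a time:
  Start: x ≡ 8 (mod 18).
  Combine with x ≡ 2 (mod 12): gcd(18, 12) = 6; 2 - 8 = -6, which IS divisible by 6, so compatible.
    Write x = 8 + 18·t and substitute into x ≡ 2 (mod 12): 18·t ≡ 2 − 8 = -6 (mod 12).
    Divide the congruence (and modulus) by g = 6: 3·t ≡ -1 (mod 2).
    Reduce coefficients mod 2: 1·t ≡ 1 (mod 2).
    So t ≡ 1 (mod 2).
    Then x = 8 + 18·1 = 26, valid modulo lcm(18, 12) = 36: x ≡ 26 (mod 36).
  Combine with x ≡ 14 (mod 21): gcd(36, 21) = 3; 14 - 26 = -12, which IS divisible by 3, so compatible.
    Write x = 26 + 36·t and substitute into x ≡ 14 (mod 21): 36·t ≡ 14 − 26 = -12 (mod 21).
    Divide the congruence (and modulus) by g = 3: 12·t ≡ -4 (mod 7).
    Reduce coefficients mod 7: 5·t ≡ 3 (mod 7).
    The inverse of 5 mod 7 is 3 (since 5·3 = 15 = 2·7 + 1), so t ≡ 3·3 = 9 ≡ 2 (mod 7).
    Then x = 26 + 36·2 = 98, valid modulo lcm(36, 21) = 252: x ≡ 98 (mod 252).
Verify: 98 mod 18 = 8, 98 mod 12 = 2, 98 mod 21 = 14.

x ≡ 98 (mod 252).


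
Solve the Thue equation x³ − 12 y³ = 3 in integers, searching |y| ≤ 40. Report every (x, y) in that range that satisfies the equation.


The equation is x³ - 12y³ = 3. For fixed y, x³ = 12·y³ + 3, so a solution requires the RHS to be a perfect cube.
Strategy: iterate y from -40 to 40, compute RHS = 12·y³ + 3, and check whether it is a (positive or negative) perfect cube.
Check small values of y:
  y = 0: RHS = 3 is not a perfect cube.
  y = 1: RHS = 15 is not a perfect cube.
  y = -1: RHS = -9 is not a perfect cube.
  y = 2: RHS = 99 is not a perfect cube.
  y = -2: RHS = -93 is not a perfect cube.
  y = 3: RHS = 327 is not a perfect cube.
  y = -3: RHS = -321 is not a perfect cube.
Continuing the search up to |y| = 40 finds no solutions either.
No (x, y) in the scanned range satisfies the equation.

No integer solutions with |y| ≤ 40.


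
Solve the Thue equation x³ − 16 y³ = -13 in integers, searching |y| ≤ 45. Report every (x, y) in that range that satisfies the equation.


The equation is x³ - 16y³ = -13. For fixed y, x³ = 16·y³ − 13, so a solution requires the RHS to be a perfect cube.
Strategy: iterate y from -45 to 45, compute RHS = 16·y³ − 13, and check whether it is a (positive or negative) perfect cube.
Check small values of y:
  y = 0: RHS = -13 is not a perfect cube.
  y = 1: RHS = 3 is not a perfect cube.
  y = -1: RHS = -29 is not a perfect cube.
  y = 2: RHS = 115 is not a perfect cube.
  y = -2: RHS = -141 is not a perfect cube.
  y = 3: RHS = 419 is not a perfect cube.
  y = -3: RHS = -445 is not a perfect cube.
Continuing the search up to |y| = 45 finds no solutions either.
No (x, y) in the scanned range satisfies the equation.

No integer solutions with |y| ≤ 45.


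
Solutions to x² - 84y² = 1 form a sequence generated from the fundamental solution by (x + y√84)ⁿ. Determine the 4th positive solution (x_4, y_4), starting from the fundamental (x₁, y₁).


Step 1: Find the fundamental solution (x₁, y₁) of x² - 84y² = 1.
  Expand √84 as a continued fraction. a₀ = ⌊√84⌋ = 9; iterate m_{k+1} = d_k·a_k − m_k, d_{k+1} = (84 − m_{k+1}²)/d_k, a_{k+1} = ⌊(a₀ + m_{k+1})/d_{k+1}⌋ (starting m₀ = 0, d₀ = 1), with convergents p_k = a_k·p_{k-1} + p_{k-2}, q_k = a_k·q_{k-1} + q_{k-2} (p₋₁ = 1, q₋₁ = 0):
  k = 0: a₀ = 9; p₀/q₀ = 9/1; p₀² − 84·q₀² = 81 − 84 = -3.
  k = 1: m = 9, d = 3, a = ⌊(9 + 9)/3⌋ = 6; p/q = (6·9 + 1)/(6·1 + 0) = 55/6; p² − 84·q² = 3025 − 3024 = 1.
  The first convergent with p² − 84·q² = 1 gives the fundamental solution (x₁, y₁) = (55, 6).
Step 2: Apply the recurrence (x_{n+1}, y_{n+1}) = (x₁x_n + 84y₁y_n, x₁y_n + y₁x_n) repeatedly.
  From (x_1, y_1) = (55, 6): x_2 = 55·55 + 84·6·6 = 6049; y_2 = 55·6 + 6·55 = 660.
  From (x_2, y_2) = (6049, 660): x_3 = 55·6049 + 84·6·660 = 665335; y_3 = 55·660 + 6·6049 = 72594.
  From (x_3, y_3) = (665335, 72594): x_4 = 55·665335 + 84·6·72594 = 73180801; y_4 = 55·72594 + 6·665335 = 7984680.
Step 3: Verify x_4² - 84·y_4² = 5355429635001601 - 5355429635001600 = 1 (should be 1). ✓

(x_1, y_1) = (55, 6); (x_4, y_4) = (73180801, 7984680).


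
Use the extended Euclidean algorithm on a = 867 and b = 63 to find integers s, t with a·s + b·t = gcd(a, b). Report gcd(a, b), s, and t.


Euclidean algorithm on (867, 63) — divide until remainder is 0:
  867 = 13 · 63 + 48
  63 = 1 · 48 + 15
  48 = 3 · 15 + 3
  15 = 5 · 3 + 0
gcd(867, 63) = 3.
Track Bezout coefficients alongside the remainders: start with r₀ = 867 = a·1 + b·0 (s = 1, t = 0) and r₁ = 63 = a·0 + b·1 (s = 0, t = 1); each new remainder r_{k+1} = r_{k-1} − q_k·r_k inherits s_{k+1} = s_{k-1} − q_k·s_k, t_{k+1} = t_{k-1} − q_k·t_k, so r_k = a·s_k + b·t_k at every step:
  q = 13: r = 48, s = 1 − 13·0 = 1, t = 0 − 13·1 = -13  (check: 867·1 + 63·(-13) = 48)
  q = 1: r = 15, s = 0 − 1·1 = -1, t = 1 − 1·(-13) = 14  (check: 867·(-1) + 63·14 = 15)
  q = 3: r = 3, s = 1 − 3·(-1) = 4, t = -13 − 3·14 = -55  (check: 867·4 + 63·(-55) = 3)
The row with r = 3 (the gcd) gives the Bezout coefficients s = 4, t = -55.
Result: 867 · (4) + 63 · (-55) = 3.

gcd(867, 63) = 3; s = 4, t = -55 (check: 867·4 + 63·(-55) = 3).


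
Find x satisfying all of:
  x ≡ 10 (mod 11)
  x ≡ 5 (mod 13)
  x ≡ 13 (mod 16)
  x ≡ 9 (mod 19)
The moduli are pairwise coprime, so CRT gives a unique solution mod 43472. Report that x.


Product of moduli M = 11 · 13 · 16 · 19 = 43472.
Merge one congruence at a time:
  Start: x ≡ 10 (mod 11).
  Combine with x ≡ 5 (mod 13); new modulus lcm = 143.
    Write x = 10 + 11·t and substitute into x ≡ 5 (mod 13): 11·t ≡ 5 − 10 = -5 (mod 13).
    Reduce coefficients mod 13: 11·t ≡ 8 (mod 13).
    The inverse of 11 mod 13 is 6 (since 11·6 = 66 = 5·13 + 1), so t ≡ 6·8 = 48 ≡ 9 (mod 13).
    Then x = 10 + 11·9 = 109, valid modulo lcm(11, 13) = 143: x ≡ 109 (mod 143).
  Combine with x ≡ 13 (mod 16); new modulus lcm = 2288.
    Write x = 109 + 143·t and substitute into x ≡ 13 (mod 16): 143·t ≡ 13 − 109 = -96 (mod 16).
    Reduce coefficients mod 16: 15·t ≡ 0 (mod 16).
    The inverse of 15 mod 16 is 15 (since 15·15 = 225 = 14·16 + 1), so t ≡ 15·0 = 0 ≡ 0 (mod 16).
    Then x = 109 + 143·0 = 109, valid modulo lcm(143, 16) = 2288: x ≡ 109 (mod 2288).
  Combine with x ≡ 9 (mod 19); new modulus lcm = 43472.
    Write x = 109 + 2288·t and substitute into x ≡ 9 (mod 19): 2288·t ≡ 9 − 109 = -100 (mod 19).
    Reduce coefficients mod 19: 8·t ≡ 14 (mod 19).
    The inverse of 8 mod 19 is 12 (since 8·12 = 96 = 5·19 + 1), so t ≡ 12·14 = 168 ≡ 16 (mod 19).
    Then x = 109 + 2288·16 = 36717, valid modulo lcm(2288, 19) = 43472: x ≡ 36717 (mod 43472).
Verify against each original: 36717 mod 11 = 10, 36717 mod 13 = 5, 36717 mod 16 = 13, 36717 mod 19 = 9.

x ≡ 36717 (mod 43472).


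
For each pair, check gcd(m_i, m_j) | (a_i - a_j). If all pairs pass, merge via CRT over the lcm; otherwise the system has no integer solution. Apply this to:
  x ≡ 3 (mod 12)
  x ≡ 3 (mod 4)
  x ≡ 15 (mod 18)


Moduli 12, 4, 18 are not pairwise coprime, so CRT works modulo lcm(m_i) when all pairwise compatibility conditions hold.
Pairwise compatibility: gcd(m_i, m_j) must divide a_i - a_j for every pair.
Merge one congruence at a time:
  Start: x ≡ 3 (mod 12).
  Combine with x ≡ 3 (mod 4): gcd(12, 4) = 4; 3 - 3 = 0, which IS divisible by 4, so compatible.
    Write x = 3 + 12·t and substitute into x ≡ 3 (mod 4): 12·t ≡ 3 − 3 = 0 (mod 4).
    Divide the congruence (and modulus) by g = 4: 3·t ≡ 0 (mod 1).
    Modulo 1 every t works; take t = 0.
    Then x = 3 + 12·0 = 3, valid modulo lcm(12, 4) = 12: x ≡ 3 (mod 12).
  Combine with x ≡ 15 (mod 18): gcd(12, 18) = 6; 15 - 3 = 12, which IS divisible by 6, so compatible.
    Write x = 3 + 12·t and substitute into x ≡ 15 (mod 18): 12·t ≡ 15 − 3 = 12 (mod 18).
    Divide the congruence (and modulus) by g = 6: 2·t ≡ 2 (mod 3).
    The inverse of 2 mod 3 is 2 (since 2·2 = 4 = 1·3 + 1), so t ≡ 2·2 = 4 ≡ 1 (mod 3).
    Then x = 3 + 12·1 = 15, valid modulo lcm(12, 18) = 36: x ≡ 15 (mod 36).
Verify: 15 mod 12 = 3, 15 mod 4 = 3, 15 mod 18 = 15.

x ≡ 15 (mod 36).


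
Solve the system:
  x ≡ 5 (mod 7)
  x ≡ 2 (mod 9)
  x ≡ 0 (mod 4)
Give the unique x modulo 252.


Moduli 7, 9, 4 are pairwise coprime; by CRT there is a unique solution modulo M = 7 · 9 · 4 = 252.
Solve pairwise, accumulating the modulus:
  Start with x ≡ 5 (mod 7).
  Combine with x ≡ 2 (mod 9): since gcd(7, 9) = 1, we get a unique residue mod 63.
    Write x = 5 + 7·t and substitute into x ≡ 2 (mod 9): 7·t ≡ 2 − 5 = -3 (mod 9).
    Reduce coefficients mod 9: 7·t ≡ 6 (mod 9).
    The inverse of 7 mod 9 is 4 (since 7·4 = 28 = 3·9 + 1), so t ≡ 4·6 = 24 ≡ 6 (mod 9).
    Then x = 5 + 7·6 = 47, valid modulo lcm(7, 9) = 63: x ≡ 47 (mod 63).
  Combine with x ≡ 0 (mod 4): since gcd(63, 4) = 1, we get a unique residue mod 252.
    Write x = 47 + 63·t and substitute into x ≡ 0 (mod 4): 63·t ≡ 0 − 47 = -47 (mod 4).
    Reduce coefficients mod 4: 3·t ≡ 1 (mod 4).
    The inverse of 3 mod 4 is 3 (since 3·3 = 9 = 2·4 + 1), so t ≡ 3·1 = 3 ≡ 3 (mod 4).
    Then x = 47 + 63·3 = 236, valid modulo lcm(63, 4) = 252: x ≡ 236 (mod 252).
Verify: 236 mod 7 = 5 ✓, 236 mod 9 = 2 ✓, 236 mod 4 = 0 ✓.

x ≡ 236 (mod 252).


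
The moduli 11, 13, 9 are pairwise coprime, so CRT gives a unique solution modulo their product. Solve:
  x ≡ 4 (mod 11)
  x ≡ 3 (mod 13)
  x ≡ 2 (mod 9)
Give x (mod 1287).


Moduli 11, 13, 9 are pairwise coprime; by CRT there is a unique solution modulo M = 11 · 13 · 9 = 1287.
Solve pairwise, accumulating the modulus:
  Start with x ≡ 4 (mod 11).
  Combine with x ≡ 3 (mod 13): since gcd(11, 13) = 1, we get a unique residue mod 143.
    Write x = 4 + 11·t and substitute into x ≡ 3 (mod 13): 11·t ≡ 3 − 4 = -1 (mod 13).
    Reduce coefficients mod 13: 11·t ≡ 12 (mod 13).
    The inverse of 11 mod 13 is 6 (since 11·6 = 66 = 5·13 + 1), so t ≡ 6·12 = 72 ≡ 7 (mod 13).
    Then x = 4 + 11·7 = 81, valid modulo lcm(11, 13) = 143: x ≡ 81 (mod 143).
  Combine with x ≡ 2 (mod 9): since gcd(143, 9) = 1, we get a unique residue mod 1287.
    Write x = 81 + 143·t and substitute into x ≡ 2 (mod 9): 143·t ≡ 2 − 81 = -79 (mod 9).
    Reduce coefficients mod 9: 8·t ≡ 2 (mod 9).
    The inverse of 8 mod 9 is 8 (since 8·8 = 64 = 7·9 + 1), so t ≡ 8·2 = 16 ≡ 7 (mod 9).
    Then x = 81 + 143·7 = 1082, valid modulo lcm(143, 9) = 1287: x ≡ 1082 (mod 1287).
Verify: 1082 mod 11 = 4 ✓, 1082 mod 13 = 3 ✓, 1082 mod 9 = 2 ✓.

x ≡ 1082 (mod 1287).


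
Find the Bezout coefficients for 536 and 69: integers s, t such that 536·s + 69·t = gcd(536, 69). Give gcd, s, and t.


Euclidean algorithm on (536, 69) — divide until remainder is 0:
  536 = 7 · 69 + 53
  69 = 1 · 53 + 16
  53 = 3 · 16 + 5
  16 = 3 · 5 + 1
  5 = 5 · 1 + 0
gcd(536, 69) = 1.
Track Bezout coefficients alongside the remainders: start with r₀ = 536 = a·1 + b·0 (s = 1, t = 0) and r₁ = 69 = a·0 + b·1 (s = 0, t = 1); each new remainder r_{k+1} = r_{k-1} − q_k·r_k inherits s_{k+1} = s_{k-1} − q_k·s_k, t_{k+1} = t_{k-1} − q_k·t_k, so r_k = a·s_k + b·t_k at every step:
  q = 7: r = 53, s = 1 − 7·0 = 1, t = 0 − 7·1 = -7  (check: 536·1 + 69·(-7) = 53)
  q = 1: r = 16, s = 0 − 1·1 = -1, t = 1 − 1·(-7) = 8  (check: 536·(-1) + 69·8 = 16)
  q = 3: r = 5, s = 1 − 3·(-1) = 4, t = -7 − 3·8 = -31  (check: 536·4 + 69·(-31) = 5)
  q = 3: r = 1, s = -1 − 3·4 = -13, t = 8 − 3·(-31) = 101  (check: 536·(-13) + 69·101 = 1)
The row with r = 1 (the gcd) gives the Bezout coefficients s = -13, t = 101.
Result: 536 · (-13) + 69 · (101) = 1.

gcd(536, 69) = 1; s = -13, t = 101 (check: 536·(-13) + 69·101 = 1).


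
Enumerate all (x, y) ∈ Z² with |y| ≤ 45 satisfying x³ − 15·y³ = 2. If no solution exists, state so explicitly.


The equation is x³ - 15y³ = 2. For fixed y, x³ = 15·y³ + 2, so a solution requires the RHS to be a perfect cube.
Strategy: iterate y from -45 to 45, compute RHS = 15·y³ + 2, and check whether it is a (positive or negative) perfect cube.
Check small values of y:
  y = 0: RHS = 2 is not a perfect cube.
  y = 1: RHS = 17 is not a perfect cube.
  y = -1: RHS = -13 is not a perfect cube.
  y = 2: RHS = 122 is not a perfect cube.
  y = -2: RHS = -118 is not a perfect cube.
  y = 3: RHS = 407 is not a perfect cube.
  y = -3: RHS = -403 is not a perfect cube.
Continuing the search up to |y| = 45 finds no solutions either.
No (x, y) in the scanned range satisfies the equation.

No integer solutions with |y| ≤ 45.


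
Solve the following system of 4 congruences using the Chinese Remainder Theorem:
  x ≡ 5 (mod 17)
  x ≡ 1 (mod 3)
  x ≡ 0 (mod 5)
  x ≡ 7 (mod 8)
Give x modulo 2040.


Product of moduli M = 17 · 3 · 5 · 8 = 2040.
Merge one congruence at a time:
  Start: x ≡ 5 (mod 17).
  Combine with x ≡ 1 (mod 3); new modulus lcm = 51.
    Write x = 5 + 17·t and substitute into x ≡ 1 (mod 3): 17·t ≡ 1 − 5 = -4 (mod 3).
    Reduce coefficients mod 3: 2·t ≡ 2 (mod 3).
    The inverse of 2 mod 3 is 2 (since 2·2 = 4 = 1·3 + 1), so t ≡ 2·2 = 4 ≡ 1 (mod 3).
    Then x = 5 + 17·1 = 22, valid modulo lcm(17, 3) = 51: x ≡ 22 (mod 51).
  Combine with x ≡ 0 (mod 5); new modulus lcm = 255.
    Write x = 22 + 51·t and substitute into x ≡ 0 (mod 5): 51·t ≡ 0 − 22 = -22 (mod 5).
    Reduce coefficients mod 5: 1·t ≡ 3 (mod 5).
    So t ≡ 3 (mod 5).
    Then x = 22 + 51·3 = 175, valid modulo lcm(51, 5) = 255: x ≡ 175 (mod 255).
  Combine with x ≡ 7 (mod 8); new modulus lcm = 2040.
    Write x = 175 + 255·t and substitute into x ≡ 7 (mod 8): 255·t ≡ 7 − 175 = -168 (mod 8).
    Reduce coefficients mod 8: 7·t ≡ 0 (mod 8).
    The inverse of 7 mod 8 is 7 (since 7·7 = 49 = 6·8 + 1), so t ≡ 7·0 = 0 ≡ 0 (mod 8).
    Then x = 175 + 255·0 = 175, valid modulo lcm(255, 8) = 2040: x ≡ 175 (mod 2040).
Verify against each original: 175 mod 17 = 5, 175 mod 3 = 1, 175 mod 5 = 0, 175 mod 8 = 7.

x ≡ 175 (mod 2040).


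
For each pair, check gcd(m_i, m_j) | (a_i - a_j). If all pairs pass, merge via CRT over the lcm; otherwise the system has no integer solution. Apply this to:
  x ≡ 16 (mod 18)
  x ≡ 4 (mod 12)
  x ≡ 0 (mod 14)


Moduli 18, 12, 14 are not pairwise coprime, so CRT works modulo lcm(m_i) when all pairwise compatibility conditions hold.
Pairwise compatibility: gcd(m_i, m_j) must divide a_i - a_j for every pair.
Merge one congruence at a time:
  Start: x ≡ 16 (mod 18).
  Combine with x ≡ 4 (mod 12): gcd(18, 12) = 6; 4 - 16 = -12, which IS divisible by 6, so compatible.
    Write x = 16 + 18·t and substitute into x ≡ 4 (mod 12): 18·t ≡ 4 − 16 = -12 (mod 12).
    Divide the congruence (and modulus) by g = 6: 3·t ≡ -2 (mod 2).
    Reduce coefficients mod 2: 1·t ≡ 0 (mod 2).
    So t ≡ 0 (mod 2).
    Then x = 16 + 18·0 = 16, valid modulo lcm(18, 12) = 36: x ≡ 16 (mod 36).
  Combine with x ≡ 0 (mod 14): gcd(36, 14) = 2; 0 - 16 = -16, which IS divisible by 2, so compatible.
    Write x = 16 + 36·t and substitute into x ≡ 0 (mod 14): 36·t ≡ 0 − 16 = -16 (mod 14).
    Divide the congruence (and modulus) by g = 2: 18·t ≡ -8 (mod 7).
    Reduce coefficients mod 7: 4·t ≡ 6 (mod 7).
    The inverse of 4 mod 7 is 2 (since 4·2 = 8 = 1·7 + 1), so t ≡ 2·6 = 12 ≡ 5 (mod 7).
    Then x = 16 + 36·5 = 196, valid modulo lcm(36, 14) = 252: x ≡ 196 (mod 252).
Verify: 196 mod 18 = 16, 196 mod 12 = 4, 196 mod 14 = 0.

x ≡ 196 (mod 252).


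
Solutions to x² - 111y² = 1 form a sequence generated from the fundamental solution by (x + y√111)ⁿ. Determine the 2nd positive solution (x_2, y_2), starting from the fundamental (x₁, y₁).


Step 1: Find the fundamental solution (x₁, y₁) of x² - 111y² = 1.
  Expand √111 as a continued fraction. a₀ = ⌊√111⌋ = 10; iterate m_{k+1} = d_k·a_k − m_k, d_{k+1} = (111 − m_{k+1}²)/d_k, a_{k+1} = ⌊(a₀ + m_{k+1})/d_{k+1}⌋ (starting m₀ = 0, d₀ = 1), with convergents p_k = a_k·p_{k-1} + p_{k-2}, q_k = a_k·q_{k-1} + q_{k-2} (p₋₁ = 1, q₋₁ = 0):
  k = 0: a₀ = 10; p₀/q₀ = 10/1; p₀² − 111·q₀² = 100 − 111 = -11.
  k = 1: m = 10, d = 11, a = ⌊(10 + 10)/11⌋ = 1; p/q = (1·10 + 1)/(1·1 + 0) = 11/1; p² − 111·q² = 121 − 111 = 10.
  k = 2: m = 1, d = 10, a = ⌊(10 + 1)/10⌋ = 1; p/q = (1·11 + 10)/(1·1 + 1) = 21/2; p² − 111·q² = 441 − 444 = -3.
  k = 3: m = 9, d = 3, a = ⌊(10 + 9)/3⌋ = 6; p/q = (6·21 + 11)/(6·2 + 1) = 137/13; p² − 111·q² = 18769 − 18759 = 10.
  k = 4: m = 9, d = 10, a = ⌊(10 + 9)/10⌋ = 1; p/q = (1·137 + 21)/(1·13 + 2) = 158/15; p² − 111·q² = 24964 − 24975 = -11.
  k = 5: m = 1, d = 11, a = ⌊(10 + 1)/11⌋ = 1; p/q = (1·158 + 137)/(1·15 + 13) = 295/28; p² − 111·q² = 87025 − 87024 = 1.
  The first convergent with p² − 111·q² = 1 gives the fundamental solution (x₁, y₁) = (295, 28).
Step 2: Apply the recurrence (x_{n+1}, y_{n+1}) = (x₁x_n + 111y₁y_n, x₁y_n + y₁x_n) repeatedly.
  From (x_1, y_1) = (295, 28): x_2 = 295·295 + 111·28·28 = 174049; y_2 = 295·28 + 28·295 = 16520.
Step 3: Verify x_2² - 111·y_2² = 30293054401 - 30293054400 = 1 (should be 1). ✓

(x_1, y_1) = (295, 28); (x_2, y_2) = (174049, 16520).


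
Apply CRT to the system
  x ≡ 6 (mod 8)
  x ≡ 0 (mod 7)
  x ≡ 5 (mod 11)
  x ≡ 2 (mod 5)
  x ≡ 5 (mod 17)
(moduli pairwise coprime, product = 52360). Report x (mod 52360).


Product of moduli M = 8 · 7 · 11 · 5 · 17 = 52360.
Merge one congruence at a time:
  Start: x ≡ 6 (mod 8).
  Combine with x ≡ 0 (mod 7); new modulus lcm = 56.
    Write x = 6 + 8·t and substitute into x ≡ 0 (mod 7): 8·t ≡ 0 − 6 = -6 (mod 7).
    Reduce coefficients mod 7: 1·t ≡ 1 (mod 7).
    So t ≡ 1 (mod 7).
    Then x = 6 + 8·1 = 14, valid modulo lcm(8, 7) = 56: x ≡ 14 (mod 56).
  Combine with x ≡ 5 (mod 11); new modulus lcm = 616.
    Write x = 14 + 56·t and substitute into x ≡ 5 (mod 11): 56·t ≡ 5 − 14 = -9 (mod 11).
    Reduce coefficients mod 11: 1·t ≡ 2 (mod 11).
    So t ≡ 2 (mod 11).
    Then x = 14 + 56·2 = 126, valid modulo lcm(56, 11) = 616: x ≡ 126 (mod 616).
  Combine with x ≡ 2 (mod 5); new modulus lcm = 3080.
    Write x = 126 + 616·t and substitute into x ≡ 2 (mod 5): 616·t ≡ 2 − 126 = -124 (mod 5).
    Reduce coefficients mod 5: 1·t ≡ 1 (mod 5).
    So t ≡ 1 (mod 5).
    Then x = 126 + 616·1 = 742, valid modulo lcm(616, 5) = 3080: x ≡ 742 (mod 3080).
  Combine with x ≡ 5 (mod 17); new modulus lcm = 52360.
    Write x = 742 + 3080·t and substitute into x ≡ 5 (mod 17): 3080·t ≡ 5 − 742 = -737 (mod 17).
    Reduce coefficients mod 17: 3·t ≡ 11 (mod 17).
    The inverse of 3 mod 17 is 6 (since 3·6 = 18 = 1·17 + 1), so t ≡ 6·11 = 66 ≡ 15 (mod 17).
    Then x = 742 + 3080·15 = 46942, valid modulo lcm(3080, 17) = 52360: x ≡ 46942 (mod 52360).
Verify against each original: 46942 mod 8 = 6, 46942 mod 7 = 0, 46942 mod 11 = 5, 46942 mod 5 = 2, 46942 mod 17 = 5.

x ≡ 46942 (mod 52360).


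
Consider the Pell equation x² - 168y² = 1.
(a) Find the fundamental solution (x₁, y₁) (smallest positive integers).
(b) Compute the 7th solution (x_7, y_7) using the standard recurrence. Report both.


Step 1: Find the fundamental solution (x₁, y₁) of x² - 168y² = 1.
  Expand √168 as a continued fraction. a₀ = ⌊√168⌋ = 12; iterate m_{k+1} = d_k·a_k − m_k, d_{k+1} = (168 − m_{k+1}²)/d_k, a_{k+1} = ⌊(a₀ + m_{k+1})/d_{k+1}⌋ (starting m₀ = 0, d₀ = 1), with convergents p_k = a_k·p_{k-1} + p_{k-2}, q_k = a_k·q_{k-1} + q_{k-2} (p₋₁ = 1, q₋₁ = 0):
  k = 0: a₀ = 12; p₀/q₀ = 12/1; p₀² − 168·q₀² = 144 − 168 = -24.
  k = 1: m = 12, d = 24, a = ⌊(12 + 12)/24⌋ = 1; p/q = (1·12 + 1)/(1·1 + 0) = 13/1; p² − 168·q² = 169 − 168 = 1.
  The first convergent with p² − 168·q² = 1 gives the fundamental solution (x₁, y₁) = (13, 1).
Step 2: Apply the recurrence (x_{n+1}, y_{n+1}) = (x₁x_n + 168y₁y_n, x₁y_n + y₁x_n) repeatedly.
  From (x_1, y_1) = (13, 1): x_2 = 13·13 + 168·1·1 = 337; y_2 = 13·1 + 1·13 = 26.
  From (x_2, y_2) = (337, 26): x_3 = 13·337 + 168·1·26 = 8749; y_3 = 13·26 + 1·337 = 675.
  From (x_3, y_3) = (8749, 675): x_4 = 13·8749 + 168·1·675 = 227137; y_4 = 13·675 + 1·8749 = 17524.
  From (x_4, y_4) = (227137, 17524): x_5 = 13·227137 + 168·1·17524 = 5896813; y_5 = 13·17524 + 1·227137 = 454949.
  From (x_5, y_5) = (5896813, 454949): x_6 = 13·5896813 + 168·1·454949 = 153090001; y_6 = 13·454949 + 1·5896813 = 11811150.
  From (x_6, y_6) = (153090001, 11811150): x_7 = 13·153090001 + 168·1·11811150 = 3974443213; y_7 = 13·11811150 + 1·153090001 = 306634951.
Step 3: Verify x_7² - 168·y_7² = 15796198853361763369 - 15796198853361763368 = 1 (should be 1). ✓

(x_1, y_1) = (13, 1); (x_7, y_7) = (3974443213, 306634951).


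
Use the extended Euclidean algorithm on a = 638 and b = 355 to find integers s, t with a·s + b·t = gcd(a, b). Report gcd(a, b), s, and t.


Euclidean algorithm on (638, 355) — divide until remainder is 0:
  638 = 1 · 355 + 283
  355 = 1 · 283 + 72
  283 = 3 · 72 + 67
  72 = 1 · 67 + 5
  67 = 13 · 5 + 2
  5 = 2 · 2 + 1
  2 = 2 · 1 + 0
gcd(638, 355) = 1.
Track Bezout coefficients alongside the remainders: start with r₀ = 638 = a·1 + b·0 (s = 1, t = 0) and r₁ = 355 = a·0 + b·1 (s = 0, t = 1); each new remainder r_{k+1} = r_{k-1} − q_k·r_k inherits s_{k+1} = s_{k-1} − q_k·s_k, t_{k+1} = t_{k-1} − q_k·t_k, so r_k = a·s_k + b·t_k at every step:
  q = 1: r = 283, s = 1 − 1·0 = 1, t = 0 − 1·1 = -1  (check: 638·1 + 355·(-1) = 283)
  q = 1: r = 72, s = 0 − 1·1 = -1, t = 1 − 1·(-1) = 2  (check: 638·(-1) + 355·2 = 72)
  q = 3: r = 67, s = 1 − 3·(-1) = 4, t = -1 − 3·2 = -7  (check: 638·4 + 355·(-7) = 67)
  q = 1: r = 5, s = -1 − 1·4 = -5, t = 2 − 1·(-7) = 9  (check: 638·(-5) + 355·9 = 5)
  q = 13: r = 2, s = 4 − 13·(-5) = 69, t = -7 − 13·9 = -124  (check: 638·69 + 355·(-124) = 2)
  q = 2: r = 1, s = -5 − 2·69 = -143, t = 9 − 2·(-124) = 257  (check: 638·(-143) + 355·257 = 1)
The row with r = 1 (the gcd) gives the Bezout coefficients s = -143, t = 257.
Result: 638 · (-143) + 355 · (257) = 1.

gcd(638, 355) = 1; s = -143, t = 257 (check: 638·(-143) + 355·257 = 1).


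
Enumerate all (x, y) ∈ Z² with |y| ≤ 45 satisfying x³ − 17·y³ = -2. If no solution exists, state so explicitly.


The equation is x³ - 17y³ = -2. For fixed y, x³ = 17·y³ − 2, so a solution requires the RHS to be a perfect cube.
Strategy: iterate y from -45 to 45, compute RHS = 17·y³ − 2, and check whether it is a (positive or negative) perfect cube.
Check small values of y:
  y = 0: RHS = -2 is not a perfect cube.
  y = 1: RHS = 15 is not a perfect cube.
  y = -1: RHS = -19 is not a perfect cube.
  y = 2: RHS = 134 is not a perfect cube.
  y = -2: RHS = -138 is not a perfect cube.
  y = 3: RHS = 457 is not a perfect cube.
  y = -3: RHS = -461 is not a perfect cube.
Continuing the search up to |y| = 45 finds no solutions either.
No (x, y) in the scanned range satisfies the equation.

No integer solutions with |y| ≤ 45.


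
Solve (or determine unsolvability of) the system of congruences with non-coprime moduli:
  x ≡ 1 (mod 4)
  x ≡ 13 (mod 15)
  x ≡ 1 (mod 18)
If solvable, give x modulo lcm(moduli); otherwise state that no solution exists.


Moduli 4, 15, 18 are not pairwise coprime, so CRT works modulo lcm(m_i) when all pairwise compatibility conditions hold.
Pairwise compatibility: gcd(m_i, m_j) must divide a_i - a_j for every pair.
Merge one congruence at a time:
  Start: x ≡ 1 (mod 4).
  Combine with x ≡ 13 (mod 15): gcd(4, 15) = 1; 13 - 1 = 12, which IS divisible by 1, so compatible.
    Write x = 1 + 4·t and substitute into x ≡ 13 (mod 15): 4·t ≡ 13 − 1 = 12 (mod 15).
    The inverse of 4 mod 15 is 4 (since 4·4 = 16 = 1·15 + 1), so t ≡ 4·12 = 48 ≡ 3 (mod 15).
    Then x = 1 + 4·3 = 13, valid modulo lcm(4, 15) = 60: x ≡ 13 (mod 60).
  Combine with x ≡ 1 (mod 18): gcd(60, 18) = 6; 1 - 13 = -12, which IS divisible by 6, so compatible.
    Write x = 13 + 60·t and substitute into x ≡ 1 (mod 18): 60·t ≡ 1 − 13 = -12 (mod 18).
    Divide the congruence (and modulus) by g = 6: 10·t ≡ -2 (mod 3).
    Reduce coefficients mod 3: 1·t ≡ 1 (mod 3).
    So t ≡ 1 (mod 3).
    Then x = 13 + 60·1 = 73, valid modulo lcm(60, 18) = 180: x ≡ 73 (mod 180).
Verify: 73 mod 4 = 1, 73 mod 15 = 13, 73 mod 18 = 1.

x ≡ 73 (mod 180).


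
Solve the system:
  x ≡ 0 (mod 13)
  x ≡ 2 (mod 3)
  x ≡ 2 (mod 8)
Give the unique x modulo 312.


Moduli 13, 3, 8 are pairwise coprime; by CRT there is a unique solution modulo M = 13 · 3 · 8 = 312.
Solve pairwise, accumulating the modulus:
  Start with x ≡ 0 (mod 13).
  Combine with x ≡ 2 (mod 3): since gcd(13, 3) = 1, we get a unique residue mod 39.
    Write x = 0 + 13·t and substitute into x ≡ 2 (mod 3): 13·t ≡ 2 − 0 = 2 (mod 3).
    Reduce coefficients mod 3: 1·t ≡ 2 (mod 3).
    So t ≡ 2 (mod 3).
    Then x = 0 + 13·2 = 26, valid modulo lcm(13, 3) = 39: x ≡ 26 (mod 39).
  Combine with x ≡ 2 (mod 8): since gcd(39, 8) = 1, we get a unique residue mod 312.
    Write x = 26 + 39·t and substitute into x ≡ 2 (mod 8): 39·t ≡ 2 − 26 = -24 (mod 8).
    Reduce coefficients mod 8: 7·t ≡ 0 (mod 8).
    The inverse of 7 mod 8 is 7 (since 7·7 = 49 = 6·8 + 1), so t ≡ 7·0 = 0 ≡ 0 (mod 8).
    Then x = 26 + 39·0 = 26, valid modulo lcm(39, 8) = 312: x ≡ 26 (mod 312).
Verify: 26 mod 13 = 0 ✓, 26 mod 3 = 2 ✓, 26 mod 8 = 2 ✓.

x ≡ 26 (mod 312).


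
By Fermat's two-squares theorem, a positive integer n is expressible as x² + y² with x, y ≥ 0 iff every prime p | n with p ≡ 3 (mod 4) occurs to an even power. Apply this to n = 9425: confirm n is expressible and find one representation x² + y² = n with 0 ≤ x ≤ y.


Step 1: Factor n = 9425 = 5^2 · 13 · 29.
Step 2: Check the mod-4 condition on each prime factor: 5 ≡ 1 (mod 4), exponent 2; 13 ≡ 1 (mod 4), exponent 1; 29 ≡ 1 (mod 4), exponent 1.
All primes ≡ 3 (mod 4) appear to even exponent (or don't appear), so by the two-squares theorem n IS expressible as a sum of two squares.
Step 3: Build a representation. Group n = k² · m with k = 5 and m = 13 · 29 = 377 (a product of primes ≡ 1 (mod 4)); a representation of m scales to one of n via (k·x)² + (k·y)² = k²(x² + y²). Each prime p ≡ 1 (mod 4) is itself a sum of two squares; find a² by testing p − a² for a perfect square:
  13: 13 − 1² = 12, 13 − 2² = 9 = 3² ⇒ 13 = 2² + 3².
  29: 29 − 1² = 28, 29 − 2² = 25 = 5² ⇒ 29 = 2² + 5².
  Combine using the Brahmagupta–Fibonacci identity (a² + b²)(c² + d²) = (ac − bd)² + (ad + bc)² = (ac + bd)² + (ad − bc)²:
  13 · 29 = 377: from (2² + 3²)(2² + 5²), take (2·2 − 3·5, 2·5 + 3·2) = (4 − 15, 10 + 6) = (-11, 16); dropping signs (only squares matter) gives (11, 16); check 11² + 16² = 121 + 256 = 377 ✓.
  Scale by k = 5: (5·11, 5·16) = (55, 80).
Step 4: Order so x ≤ y and verify: 55² + 80² = 3025 + 6400 = 9425 = n. ✓

n = 9425 = 55² + 80² (one valid representation with x ≤ y).
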